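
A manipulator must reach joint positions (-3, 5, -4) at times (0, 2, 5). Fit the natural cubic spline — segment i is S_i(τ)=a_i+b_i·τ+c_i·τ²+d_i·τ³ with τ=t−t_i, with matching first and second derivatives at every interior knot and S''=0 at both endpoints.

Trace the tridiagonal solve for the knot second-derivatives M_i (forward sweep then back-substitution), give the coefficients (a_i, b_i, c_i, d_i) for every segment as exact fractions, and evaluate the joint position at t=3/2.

Δ: Δ0=4, Δ1=-3
row 1: diag=10, rhs=-42; c'=3/10, d'=-21/5
back: M1=-21/5
M: M0=0, M1=-21/5, M2=0
seg 0: a=-3, c=M0/2=0, d=(M1−M0)/(6·2)=-7/20, b=Δ0−h0·(2M0+M1)/6=27/5
seg 1: a=5, c=M1/2=-21/10, d=(M2−M1)/(6·3)=7/30, b=Δ1−h1·(2M1+M2)/6=6/5
t_q=3/2 → seg 0, τ=3/2; S=-3+27/5·τ+0·τ²+-7/20·τ³=627/160

  seg 0: a=-3 b=27/5 c=0 d=-7/20
  seg 1: a=5 b=6/5 c=-21/10 d=7/30
S(3/2) = 627/160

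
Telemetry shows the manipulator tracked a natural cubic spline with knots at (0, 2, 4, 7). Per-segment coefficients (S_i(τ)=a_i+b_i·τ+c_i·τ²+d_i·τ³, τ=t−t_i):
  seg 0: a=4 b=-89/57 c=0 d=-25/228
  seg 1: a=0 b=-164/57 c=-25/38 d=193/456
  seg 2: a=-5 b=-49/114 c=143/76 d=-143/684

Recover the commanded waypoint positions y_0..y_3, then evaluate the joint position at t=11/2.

y_0=4 y_1=0 y_2=-5 y_3=5
S(11/2) = -1287/608

y_0 = S_0(0) = a_0 = 4
y_1 = S_1(0) = a_1 = 0
y_2 = S_2(0) = a_2 = -5
y_3 = S_2(3) = 5
t_q=11/2 is in segment 2 (τ=3/2); S_2(τ)=-1287/608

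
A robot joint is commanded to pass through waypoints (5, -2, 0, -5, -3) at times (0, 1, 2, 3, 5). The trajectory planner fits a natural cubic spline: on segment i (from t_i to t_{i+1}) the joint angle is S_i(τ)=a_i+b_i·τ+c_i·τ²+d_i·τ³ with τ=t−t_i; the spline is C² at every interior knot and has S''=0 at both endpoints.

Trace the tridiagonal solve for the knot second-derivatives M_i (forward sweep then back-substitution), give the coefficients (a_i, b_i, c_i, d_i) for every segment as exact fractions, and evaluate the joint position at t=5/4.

Δ: Δ0=-7, Δ1=2, Δ2=-5, Δ3=1
row 1: diag=4, rhs=54; c'=1/4, d'=27/2
row 2: denom=4−1·1/4=15/4; d'=(-42−1·27/2)/(15/4)=-74/5
row 3: denom=6−1·4/15=86/15; d'=(36−1·-74/5)/(86/15)=381/43
back: M3=381/43
back: M2=-74/5−4/15·381/43=-738/43
back: M1=27/2−1/4·-738/43=765/43
M: M0=0, M1=765/43, M2=-738/43, M3=381/43, M4=0
seg 0: a=5, c=M0/2=0, d=(M1−M0)/(6·1)=255/86, b=Δ0−h0·(2M0+M1)/6=-857/86
seg 1: a=-2, c=M1/2=765/86, d=(M2−M1)/(6·1)=-501/86, b=Δ1−h1·(2M1+M2)/6=-46/43
seg 2: a=0, c=M2/2=-369/43, d=(M3−M2)/(6·1)=373/86, b=Δ2−h2·(2M2+M3)/6=-65/86
seg 3: a=-5, c=M3/2=381/86, d=(M4−M3)/(6·2)=-127/172, b=Δ3−h3·(2M3+M4)/6=-211/43
t_q=5/4 → seg 1, τ=1/4; S=-2+-46/43·τ+765/86·τ²+-501/86·τ³=-9921/5504

  seg 0: a=5 b=-857/86 c=0 d=255/86
  seg 1: a=-2 b=-46/43 c=765/86 d=-501/86
  seg 2: a=0 b=-65/86 c=-369/43 d=373/86
  seg 3: a=-5 b=-211/43 c=381/86 d=-127/172
S(5/4) = -9921/5504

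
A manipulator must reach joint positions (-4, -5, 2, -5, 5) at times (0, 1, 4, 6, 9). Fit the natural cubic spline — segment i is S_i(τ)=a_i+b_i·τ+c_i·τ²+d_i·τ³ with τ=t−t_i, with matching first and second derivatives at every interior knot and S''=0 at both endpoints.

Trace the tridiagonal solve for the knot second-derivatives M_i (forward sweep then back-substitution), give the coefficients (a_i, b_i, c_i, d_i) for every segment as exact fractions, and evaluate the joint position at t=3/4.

  seg 0: a=-4 b=-607/339 c=0 d=268/339
  seg 1: a=-5 b=197/339 c=268/113 d=-202/339
  seg 2: a=2 b=-433/339 c=-338/113 d=2549/2712
  seg 3: a=-5 b=-1331/678 c=1197/452 d=-133/452
S(3/4) = -9057/1808

Δ: Δ0=-1, Δ1=7/3, Δ2=-7/2, Δ3=10/3
row 1: diag=8, rhs=20; c'=3/8, d'=5/2
row 2: denom=10−3·3/8=71/8; d'=(-35−3·5/2)/(71/8)=-340/71
row 3: denom=10−2·16/71=678/71; d'=(41−2·-340/71)/(678/71)=1197/226
back: M3=1197/226
back: M2=-340/71−16/71·1197/226=-676/113
back: M1=5/2−3/8·-676/113=536/113
M: M0=0, M1=536/113, M2=-676/113, M3=1197/226, M4=0
seg 0: a=-4, c=M0/2=0, d=(M1−M0)/(6·1)=268/339, b=Δ0−h0·(2M0+M1)/6=-607/339
seg 1: a=-5, c=M1/2=268/113, d=(M2−M1)/(6·3)=-202/339, b=Δ1−h1·(2M1+M2)/6=197/339
seg 2: a=2, c=M2/2=-338/113, d=(M3−M2)/(6·2)=2549/2712, b=Δ2−h2·(2M2+M3)/6=-433/339
seg 3: a=-5, c=M3/2=1197/452, d=(M4−M3)/(6·3)=-133/452, b=Δ3−h3·(2M3+M4)/6=-1331/678
t_q=3/4 → seg 0, τ=3/4; S=-4+-607/339·τ+0·τ²+268/339·τ³=-9057/1808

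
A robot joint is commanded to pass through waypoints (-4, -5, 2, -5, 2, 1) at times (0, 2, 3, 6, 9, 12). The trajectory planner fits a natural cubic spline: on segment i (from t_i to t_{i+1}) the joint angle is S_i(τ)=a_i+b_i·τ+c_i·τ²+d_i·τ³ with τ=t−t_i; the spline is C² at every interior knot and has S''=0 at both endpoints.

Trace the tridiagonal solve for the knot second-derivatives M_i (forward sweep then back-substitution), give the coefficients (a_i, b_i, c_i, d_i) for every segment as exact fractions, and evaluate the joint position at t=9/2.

  seg 0: a=-4 b=-13555/3798 c=0 d=1457/1899
  seg 1: a=-5 b=21413/3798 c=2914/633 d=-12311/3798
  seg 2: a=2 b=9724/1899 c=-2161/422 d=30037/34182
  seg 3: a=-5 b=-7135/3798 c=5294/1899 d=-15767/34182
  seg 4: a=2 b=4546/1899 c=-5179/3798 d=5179/34182
S(9/2) = 3797/3376

Δ: Δ0=-1/2, Δ1=7, Δ2=-7/3, Δ3=7/3, Δ4=-1/3
row 1: diag=6, rhs=45; c'=1/6, d'=15/2
row 2: denom=8−1·1/6=47/6; d'=(-56−1·15/2)/(47/6)=-381/47
row 3: denom=12−3·18/47=510/47; d'=(28−3·-381/47)/(510/47)=2459/510
row 4: denom=12−3·47/170=1899/170; d'=(-16−3·2459/510)/(1899/170)=-5179/1899
back: M4=-5179/1899
back: M3=2459/510−47/170·-5179/1899=10588/1899
back: M2=-381/47−18/47·10588/1899=-2161/211
back: M1=15/2−1/6·-2161/211=5828/633
M: M0=0, M1=5828/633, M2=-2161/211, M3=10588/1899, M4=-5179/1899, M5=0
seg 0: a=-4, c=M0/2=0, d=(M1−M0)/(6·2)=1457/1899, b=Δ0−h0·(2M0+M1)/6=-13555/3798
seg 1: a=-5, c=M1/2=2914/633, d=(M2−M1)/(6·1)=-12311/3798, b=Δ1−h1·(2M1+M2)/6=21413/3798
seg 2: a=2, c=M2/2=-2161/422, d=(M3−M2)/(6·3)=30037/34182, b=Δ2−h2·(2M2+M3)/6=9724/1899
seg 3: a=-5, c=M3/2=5294/1899, d=(M4−M3)/(6·3)=-15767/34182, b=Δ3−h3·(2M3+M4)/6=-7135/3798
seg 4: a=2, c=M4/2=-5179/3798, d=(M5−M4)/(6·3)=5179/34182, b=Δ4−h4·(2M4+M5)/6=4546/1899
t_q=9/2 → seg 2, τ=3/2; S=2+9724/1899·τ+-2161/422·τ²+30037/34182·τ³=3797/3376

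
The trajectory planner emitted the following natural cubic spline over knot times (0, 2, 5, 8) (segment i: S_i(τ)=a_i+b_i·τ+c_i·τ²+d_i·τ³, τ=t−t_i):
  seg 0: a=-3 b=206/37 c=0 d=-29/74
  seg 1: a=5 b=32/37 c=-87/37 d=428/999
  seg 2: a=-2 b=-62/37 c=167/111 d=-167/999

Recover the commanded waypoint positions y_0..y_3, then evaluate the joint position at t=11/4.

y_0=-3 y_1=5 y_2=-2 y_3=2
S(11/4) = 667/148

y_0 = S_0(0) = a_0 = -3
y_1 = S_1(0) = a_1 = 5
y_2 = S_2(0) = a_2 = -2
y_3 = S_2(3) = 2
t_q=11/4 is in segment 1 (τ=3/4); S_1(τ)=667/148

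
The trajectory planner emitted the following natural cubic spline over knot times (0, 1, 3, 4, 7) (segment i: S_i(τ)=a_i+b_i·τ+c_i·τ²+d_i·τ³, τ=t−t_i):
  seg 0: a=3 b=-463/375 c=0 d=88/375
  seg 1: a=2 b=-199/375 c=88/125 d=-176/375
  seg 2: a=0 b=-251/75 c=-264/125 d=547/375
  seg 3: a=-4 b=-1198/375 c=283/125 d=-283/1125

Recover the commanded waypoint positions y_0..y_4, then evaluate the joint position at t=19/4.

y_0 = S_0(0) = a_0 = 3
y_1 = S_1(0) = a_1 = 2
y_2 = S_2(0) = a_2 = 0
y_3 = S_3(0) = a_3 = -4
y_4 = S_3(3) = 0
t_q=19/4 is in segment 3 (τ=3/4); S_3(τ)=-41829/8000

y_0=3 y_1=2 y_2=0 y_3=-4 y_4=0
S(19/4) = -41829/8000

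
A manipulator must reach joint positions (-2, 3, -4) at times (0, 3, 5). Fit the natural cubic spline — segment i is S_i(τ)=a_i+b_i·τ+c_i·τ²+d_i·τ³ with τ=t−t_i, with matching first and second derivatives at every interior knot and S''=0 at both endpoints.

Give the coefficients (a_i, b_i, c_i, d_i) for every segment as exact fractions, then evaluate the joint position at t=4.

  seg 0: a=-2 b=193/60 c=0 d=-31/180
  seg 1: a=3 b=-43/30 c=-31/20 d=31/120
S(4) = 11/40

Δ: Δ0=5/3, Δ1=-7/2
row 1: diag=10, rhs=-31; c'=1/5, d'=-31/10
back: M1=-31/10
M: M0=0, M1=-31/10, M2=0
seg 0: a=-2, c=M0/2=0, d=(M1−M0)/(6·3)=-31/180, b=Δ0−h0·(2M0+M1)/6=193/60
seg 1: a=3, c=M1/2=-31/20, d=(M2−M1)/(6·2)=31/120, b=Δ1−h1·(2M1+M2)/6=-43/30
t_q=4 → seg 1, τ=1; S=3+-43/30·τ+-31/20·τ²+31/120·τ³=11/40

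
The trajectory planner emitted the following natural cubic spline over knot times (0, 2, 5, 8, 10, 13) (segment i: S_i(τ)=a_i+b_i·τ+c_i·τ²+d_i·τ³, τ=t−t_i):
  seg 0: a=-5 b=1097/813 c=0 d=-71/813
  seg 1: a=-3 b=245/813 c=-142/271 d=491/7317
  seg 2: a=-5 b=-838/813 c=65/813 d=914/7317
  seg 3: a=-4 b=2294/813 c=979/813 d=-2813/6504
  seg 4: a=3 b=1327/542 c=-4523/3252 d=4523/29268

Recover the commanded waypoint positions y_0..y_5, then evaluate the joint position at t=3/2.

y_0=-5 y_1=-3 y_2=-5 y_3=-4 y_4=3 y_5=2
S(3/2) = -7091/2168

y_0 = S_0(0) = a_0 = -5
y_1 = S_1(0) = a_1 = -3
y_2 = S_2(0) = a_2 = -5
y_3 = S_3(0) = a_3 = -4
y_4 = S_4(0) = a_4 = 3
y_5 = S_4(3) = 2
t_q=3/2 is in segment 0 (τ=3/2); S_0(τ)=-7091/2168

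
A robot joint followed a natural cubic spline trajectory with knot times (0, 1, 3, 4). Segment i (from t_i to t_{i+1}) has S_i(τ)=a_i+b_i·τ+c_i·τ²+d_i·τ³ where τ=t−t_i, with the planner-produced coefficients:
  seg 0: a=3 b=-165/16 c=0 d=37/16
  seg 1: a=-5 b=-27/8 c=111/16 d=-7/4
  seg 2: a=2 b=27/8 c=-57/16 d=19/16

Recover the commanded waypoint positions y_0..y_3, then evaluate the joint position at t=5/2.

y_0=3 y_1=-5 y_2=2 y_3=3
S(5/2) = -23/64

y_0 = S_0(0) = a_0 = 3
y_1 = S_1(0) = a_1 = -5
y_2 = S_2(0) = a_2 = 2
y_3 = S_2(1) = 3
t_q=5/2 is in segment 1 (τ=3/2); S_1(τ)=-23/64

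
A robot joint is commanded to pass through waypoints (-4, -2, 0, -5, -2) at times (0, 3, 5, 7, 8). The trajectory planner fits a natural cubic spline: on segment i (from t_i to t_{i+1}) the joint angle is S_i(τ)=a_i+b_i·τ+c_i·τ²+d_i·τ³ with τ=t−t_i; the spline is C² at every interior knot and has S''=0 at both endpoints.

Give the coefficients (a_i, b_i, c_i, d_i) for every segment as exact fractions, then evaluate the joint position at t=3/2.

  seg 0: a=-4 b=31/312 c=0 d=59/936
  seg 1: a=-2 b=281/156 c=59/104 d=-151/312
  seg 2: a=0 b=-271/156 c=-243/104 d=305/312
  seg 3: a=-5 b=101/156 c=367/104 d=-367/312
S(3/2) = -3027/832

Δ: Δ0=2/3, Δ1=1, Δ2=-5/2, Δ3=3
row 1: diag=10, rhs=2; c'=1/5, d'=1/5
row 2: denom=8−2·1/5=38/5; d'=(-21−2·1/5)/(38/5)=-107/38
row 3: denom=6−2·5/19=104/19; d'=(33−2·-107/38)/(104/19)=367/52
back: M3=367/52
back: M2=-107/38−5/19·367/52=-243/52
back: M1=1/5−1/5·-243/52=59/52
M: M0=0, M1=59/52, M2=-243/52, M3=367/52, M4=0
seg 0: a=-4, c=M0/2=0, d=(M1−M0)/(6·3)=59/936, b=Δ0−h0·(2M0+M1)/6=31/312
seg 1: a=-2, c=M1/2=59/104, d=(M2−M1)/(6·2)=-151/312, b=Δ1−h1·(2M1+M2)/6=281/156
seg 2: a=0, c=M2/2=-243/104, d=(M3−M2)/(6·2)=305/312, b=Δ2−h2·(2M2+M3)/6=-271/156
seg 3: a=-5, c=M3/2=367/104, d=(M4−M3)/(6·1)=-367/312, b=Δ3−h3·(2M3+M4)/6=101/156
t_q=3/2 → seg 0, τ=3/2; S=-4+31/312·τ+0·τ²+59/936·τ³=-3027/832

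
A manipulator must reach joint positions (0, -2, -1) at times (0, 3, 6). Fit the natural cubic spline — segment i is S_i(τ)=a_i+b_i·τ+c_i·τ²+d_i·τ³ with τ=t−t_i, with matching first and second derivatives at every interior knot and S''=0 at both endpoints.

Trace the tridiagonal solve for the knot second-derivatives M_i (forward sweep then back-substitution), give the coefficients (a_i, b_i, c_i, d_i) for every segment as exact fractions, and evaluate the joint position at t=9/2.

  seg 0: a=0 b=-11/12 c=0 d=1/36
  seg 1: a=-2 b=-1/6 c=1/4 d=-1/36
S(9/2) = -57/32

Δ: Δ0=-2/3, Δ1=1/3
row 1: diag=12, rhs=6; c'=1/4, d'=1/2
back: M1=1/2
M: M0=0, M1=1/2, M2=0
seg 0: a=0, c=M0/2=0, d=(M1−M0)/(6·3)=1/36, b=Δ0−h0·(2M0+M1)/6=-11/12
seg 1: a=-2, c=M1/2=1/4, d=(M2−M1)/(6·3)=-1/36, b=Δ1−h1·(2M1+M2)/6=-1/6
t_q=9/2 → seg 1, τ=3/2; S=-2+-1/6·τ+1/4·τ²+-1/36·τ³=-57/32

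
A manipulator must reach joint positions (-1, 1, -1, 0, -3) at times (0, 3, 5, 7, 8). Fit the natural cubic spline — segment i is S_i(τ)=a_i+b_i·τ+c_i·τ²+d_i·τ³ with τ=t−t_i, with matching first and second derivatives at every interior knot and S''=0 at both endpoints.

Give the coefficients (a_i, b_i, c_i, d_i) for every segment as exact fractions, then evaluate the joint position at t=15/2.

  seg 0: a=-1 b=445/312 c=0 d=-79/936
  seg 1: a=1 b=-133/156 c=-79/104 d=107/312
  seg 2: a=-1 b=35/156 c=135/104 d=-181/312
  seg 3: a=0 b=-241/156 c=-227/104 d=227/312
S(15/2) = -1021/832

Δ: Δ0=2/3, Δ1=-1, Δ2=1/2, Δ3=-3
row 1: diag=10, rhs=-10; c'=1/5, d'=-1
row 2: denom=8−2·1/5=38/5; d'=(9−2·-1)/(38/5)=55/38
row 3: denom=6−2·5/19=104/19; d'=(-21−2·55/38)/(104/19)=-227/52
back: M3=-227/52
back: M2=55/38−5/19·-227/52=135/52
back: M1=-1−1/5·135/52=-79/52
M: M0=0, M1=-79/52, M2=135/52, M3=-227/52, M4=0
seg 0: a=-1, c=M0/2=0, d=(M1−M0)/(6·3)=-79/936, b=Δ0−h0·(2M0+M1)/6=445/312
seg 1: a=1, c=M1/2=-79/104, d=(M2−M1)/(6·2)=107/312, b=Δ1−h1·(2M1+M2)/6=-133/156
seg 2: a=-1, c=M2/2=135/104, d=(M3−M2)/(6·2)=-181/312, b=Δ2−h2·(2M2+M3)/6=35/156
seg 3: a=0, c=M3/2=-227/104, d=(M4−M3)/(6·1)=227/312, b=Δ3−h3·(2M3+M4)/6=-241/156
t_q=15/2 → seg 3, τ=1/2; S=0+-241/156·τ+-227/104·τ²+227/312·τ³=-1021/832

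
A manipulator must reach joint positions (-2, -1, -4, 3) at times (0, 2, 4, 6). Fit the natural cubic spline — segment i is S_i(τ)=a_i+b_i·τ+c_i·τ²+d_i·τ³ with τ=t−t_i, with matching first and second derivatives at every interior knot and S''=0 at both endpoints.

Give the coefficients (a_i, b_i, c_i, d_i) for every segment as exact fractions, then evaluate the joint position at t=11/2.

Δ: Δ0=1/2, Δ1=-3/2, Δ2=7/2
row 1: diag=8, rhs=-12; c'=1/4, d'=-3/2
row 2: denom=8−2·1/4=15/2; d'=(30−2·-3/2)/(15/2)=22/5
back: M2=22/5
back: M1=-3/2−1/4·22/5=-13/5
M: M0=0, M1=-13/5, M2=22/5, M3=0
seg 0: a=-2, c=M0/2=0, d=(M1−M0)/(6·2)=-13/60, b=Δ0−h0·(2M0+M1)/6=41/30
seg 1: a=-1, c=M1/2=-13/10, d=(M2−M1)/(6·2)=7/12, b=Δ1−h1·(2M1+M2)/6=-37/30
seg 2: a=-4, c=M2/2=11/5, d=(M3−M2)/(6·2)=-11/30, b=Δ2−h2·(2M2+M3)/6=17/30
t_q=11/2 → seg 2, τ=3/2; S=-4+17/30·τ+11/5·τ²+-11/30·τ³=9/16

  seg 0: a=-2 b=41/30 c=0 d=-13/60
  seg 1: a=-1 b=-37/30 c=-13/10 d=7/12
  seg 2: a=-4 b=17/30 c=11/5 d=-11/30
S(11/2) = 9/16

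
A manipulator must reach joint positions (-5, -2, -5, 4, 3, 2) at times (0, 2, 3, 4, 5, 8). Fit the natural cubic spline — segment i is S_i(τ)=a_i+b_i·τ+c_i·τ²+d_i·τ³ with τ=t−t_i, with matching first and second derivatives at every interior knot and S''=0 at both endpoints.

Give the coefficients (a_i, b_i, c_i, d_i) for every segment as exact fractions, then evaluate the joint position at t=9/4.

  seg 0: a=-5 b=17681/3990 c=0 d=-1462/1995
  seg 1: a=-2 b=-17407/3990 c=-2924/665 d=3283/570
  seg 2: a=-5 b=8224/1995 c=17133/1330 d=-31937/3990
  seg 3: a=4 b=4687/798 c=-7402/665 d=16987/3990
  seg 4: a=3 b=-7214/1995 c=2183/1330 d=-2183/11970
S(9/4) = -278809/85120

Δ: Δ0=3/2, Δ1=-3, Δ2=9, Δ3=-1, Δ4=-1/3
row 1: diag=6, rhs=-27; c'=1/6, d'=-9/2
row 2: denom=4−1·1/6=23/6; d'=(72−1·-9/2)/(23/6)=459/23
row 3: denom=4−1·6/23=86/23; d'=(-60−1·459/23)/(86/23)=-1839/86
row 4: denom=8−1·23/86=665/86; d'=(4−1·-1839/86)/(665/86)=2183/665
back: M4=2183/665
back: M3=-1839/86−23/86·2183/665=-14804/665
back: M2=459/23−6/23·-14804/665=17133/665
back: M1=-9/2−1/6·17133/665=-5848/665
M: M0=0, M1=-5848/665, M2=17133/665, M3=-14804/665, M4=2183/665, M5=0
seg 0: a=-5, c=M0/2=0, d=(M1−M0)/(6·2)=-1462/1995, b=Δ0−h0·(2M0+M1)/6=17681/3990
seg 1: a=-2, c=M1/2=-2924/665, d=(M2−M1)/(6·1)=3283/570, b=Δ1−h1·(2M1+M2)/6=-17407/3990
seg 2: a=-5, c=M2/2=17133/1330, d=(M3−M2)/(6·1)=-31937/3990, b=Δ2−h2·(2M2+M3)/6=8224/1995
seg 3: a=4, c=M3/2=-7402/665, d=(M4−M3)/(6·1)=16987/3990, b=Δ3−h3·(2M3+M4)/6=4687/798
seg 4: a=3, c=M4/2=2183/1330, d=(M5−M4)/(6·3)=-2183/11970, b=Δ4−h4·(2M4+M5)/6=-7214/1995
t_q=9/4 → seg 1, τ=1/4; S=-2+-17407/3990·τ+-2924/665·τ²+3283/570·τ³=-278809/85120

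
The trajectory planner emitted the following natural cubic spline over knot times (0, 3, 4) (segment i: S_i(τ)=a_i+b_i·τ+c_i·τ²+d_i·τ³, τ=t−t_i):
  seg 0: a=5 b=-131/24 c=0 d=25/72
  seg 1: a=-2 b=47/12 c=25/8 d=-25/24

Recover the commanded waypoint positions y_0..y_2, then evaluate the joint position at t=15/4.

y_0=5 y_1=-2 y_2=4
S(15/4) = 1155/512

y_0 = S_0(0) = a_0 = 5
y_1 = S_1(0) = a_1 = -2
y_2 = S_1(1) = 4
t_q=15/4 is in segment 1 (τ=3/4); S_1(τ)=1155/512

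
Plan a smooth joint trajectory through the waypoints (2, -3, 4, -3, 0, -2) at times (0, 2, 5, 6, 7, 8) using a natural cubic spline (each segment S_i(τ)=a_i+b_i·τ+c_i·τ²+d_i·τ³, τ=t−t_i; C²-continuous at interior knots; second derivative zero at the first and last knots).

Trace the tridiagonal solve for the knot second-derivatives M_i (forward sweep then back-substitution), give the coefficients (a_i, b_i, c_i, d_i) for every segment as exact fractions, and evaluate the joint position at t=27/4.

Δ: Δ0=-5/2, Δ1=7/3, Δ2=-7, Δ3=3, Δ4=-2
row 1: diag=10, rhs=29; c'=3/10, d'=29/10
row 2: denom=8−3·3/10=71/10; d'=(-56−3·29/10)/(71/10)=-647/71
row 3: denom=4−1·10/71=274/71; d'=(60−1·-647/71)/(274/71)=4907/274
row 4: denom=4−1·71/274=1025/274; d'=(-30−1·4907/274)/(1025/274)=-13127/1025
back: M4=-13127/1025
back: M3=4907/274−71/274·-13127/1025=21758/1025
back: M2=-647/71−10/71·21758/1025=-2481/205
back: M1=29/10−3/10·-2481/205=6694/1025
M: M0=0, M1=6694/1025, M2=-2481/205, M3=21758/1025, M4=-13127/1025, M5=0
seg 0: a=2, c=M0/2=0, d=(M1−M0)/(6·2)=3347/6150, b=Δ0−h0·(2M0+M1)/6=-28763/6150
seg 1: a=-3, c=M1/2=3347/1025, d=(M2−M1)/(6·3)=-19099/18450, b=Δ1−h1·(2M1+M2)/6=11401/6150
seg 2: a=4, c=M2/2=-2481/410, d=(M3−M2)/(6·1)=34163/6150, b=Δ2−h2·(2M2+M3)/6=-19999/3075
seg 3: a=-3, c=M3/2=10879/1025, d=(M4−M3)/(6·1)=-6977/1230, b=Δ3−h3·(2M3+M4)/6=-11939/6150
seg 4: a=0, c=M4/2=-13127/2050, d=(M5−M4)/(6·1)=13127/6150, b=Δ4−h4·(2M4+M5)/6=6977/3075
t_q=27/4 → seg 3, τ=3/4; S=-3+-11939/6150·τ+10879/1025·τ²+-6977/1230·τ³=-115301/131200

  seg 0: a=2 b=-28763/6150 c=0 d=3347/6150
  seg 1: a=-3 b=11401/6150 c=3347/1025 d=-19099/18450
  seg 2: a=4 b=-19999/3075 c=-2481/410 d=34163/6150
  seg 3: a=-3 b=-11939/6150 c=10879/1025 d=-6977/1230
  seg 4: a=0 b=6977/3075 c=-13127/2050 d=13127/6150
S(27/4) = -115301/131200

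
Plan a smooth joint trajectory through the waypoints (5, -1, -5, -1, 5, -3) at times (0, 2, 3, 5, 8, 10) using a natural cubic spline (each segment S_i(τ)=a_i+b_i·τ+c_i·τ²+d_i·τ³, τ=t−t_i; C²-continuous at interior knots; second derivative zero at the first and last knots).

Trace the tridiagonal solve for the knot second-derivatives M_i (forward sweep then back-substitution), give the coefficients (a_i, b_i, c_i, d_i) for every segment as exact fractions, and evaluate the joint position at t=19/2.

  seg 0: a=5 b=-6803/2945 c=0 d=-508/2945
  seg 1: a=-1 b=-12899/2945 c=-3048/2945 d=4167/2945
  seg 2: a=-5 b=-6494/2945 c=9453/2945 d=-3261/5890
  seg 3: a=-1 b=11752/2945 c=-66/589 d=-1624/8835
  seg 4: a=5 b=-4844/2945 c=-5202/2945 d=867/2945
S(19/2) = -2111/4712

Δ: Δ0=-3, Δ1=-4, Δ2=2, Δ3=2, Δ4=-4
row 1: diag=6, rhs=-6; c'=1/6, d'=-1
row 2: denom=6−1·1/6=35/6; d'=(36−1·-1)/(35/6)=222/35
row 3: denom=10−2·12/35=326/35; d'=(0−2·222/35)/(326/35)=-222/163
row 4: denom=10−3·105/326=2945/326; d'=(-36−3·-222/163)/(2945/326)=-10404/2945
back: M4=-10404/2945
back: M3=-222/163−105/326·-10404/2945=-132/589
back: M2=222/35−12/35·-132/589=18906/2945
back: M1=-1−1/6·18906/2945=-6096/2945
M: M0=0, M1=-6096/2945, M2=18906/2945, M3=-132/589, M4=-10404/2945, M5=0
seg 0: a=5, c=M0/2=0, d=(M1−M0)/(6·2)=-508/2945, b=Δ0−h0·(2M0+M1)/6=-6803/2945
seg 1: a=-1, c=M1/2=-3048/2945, d=(M2−M1)/(6·1)=4167/2945, b=Δ1−h1·(2M1+M2)/6=-12899/2945
seg 2: a=-5, c=M2/2=9453/2945, d=(M3−M2)/(6·2)=-3261/5890, b=Δ2−h2·(2M2+M3)/6=-6494/2945
seg 3: a=-1, c=M3/2=-66/589, d=(M4−M3)/(6·3)=-1624/8835, b=Δ3−h3·(2M3+M4)/6=11752/2945
seg 4: a=5, c=M4/2=-5202/2945, d=(M5−M4)/(6·2)=867/2945, b=Δ4−h4·(2M4+M5)/6=-4844/2945
t_q=19/2 → seg 4, τ=3/2; S=5+-4844/2945·τ+-5202/2945·τ²+867/2945·τ³=-2111/4712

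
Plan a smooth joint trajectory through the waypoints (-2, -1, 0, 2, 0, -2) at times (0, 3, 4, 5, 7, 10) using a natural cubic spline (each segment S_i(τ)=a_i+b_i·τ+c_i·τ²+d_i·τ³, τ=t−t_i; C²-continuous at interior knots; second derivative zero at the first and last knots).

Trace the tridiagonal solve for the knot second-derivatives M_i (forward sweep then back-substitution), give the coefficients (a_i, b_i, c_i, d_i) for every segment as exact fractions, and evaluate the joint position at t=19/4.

Δ: Δ0=1/3, Δ1=1, Δ2=2, Δ3=-1, Δ4=-2/3
row 1: diag=8, rhs=4; c'=1/8, d'=1/2
row 2: denom=4−1·1/8=31/8; d'=(6−1·1/2)/(31/8)=44/31
row 3: denom=6−1·8/31=178/31; d'=(-18−1·44/31)/(178/31)=-301/89
row 4: denom=10−2·31/89=828/89; d'=(2−2·-301/89)/(828/89)=65/69
back: M4=65/69
back: M3=-301/89−31/89·65/69=-256/69
back: M2=44/31−8/31·-256/69=164/69
back: M1=1/2−1/8·164/69=14/69
M: M0=0, M1=14/69, M2=164/69, M3=-256/69, M4=65/69, M5=0
seg 0: a=-2, c=M0/2=0, d=(M1−M0)/(6·3)=7/621, b=Δ0−h0·(2M0+M1)/6=16/69
seg 1: a=-1, c=M1/2=7/69, d=(M2−M1)/(6·1)=25/69, b=Δ1−h1·(2M1+M2)/6=37/69
seg 2: a=0, c=M2/2=82/69, d=(M3−M2)/(6·1)=-70/69, b=Δ2−h2·(2M2+M3)/6=42/23
seg 3: a=2, c=M3/2=-128/69, d=(M4−M3)/(6·2)=107/276, b=Δ3−h3·(2M3+M4)/6=80/69
seg 4: a=0, c=M4/2=65/138, d=(M5−M4)/(6·3)=-65/1242, b=Δ4−h4·(2M4+M5)/6=-37/23
t_q=19/4 → seg 2, τ=3/4; S=0+42/23·τ+82/69·τ²+-70/69·τ³=1185/736

  seg 0: a=-2 b=16/69 c=0 d=7/621
  seg 1: a=-1 b=37/69 c=7/69 d=25/69
  seg 2: a=0 b=42/23 c=82/69 d=-70/69
  seg 3: a=2 b=80/69 c=-128/69 d=107/276
  seg 4: a=0 b=-37/23 c=65/138 d=-65/1242
S(19/4) = 1185/736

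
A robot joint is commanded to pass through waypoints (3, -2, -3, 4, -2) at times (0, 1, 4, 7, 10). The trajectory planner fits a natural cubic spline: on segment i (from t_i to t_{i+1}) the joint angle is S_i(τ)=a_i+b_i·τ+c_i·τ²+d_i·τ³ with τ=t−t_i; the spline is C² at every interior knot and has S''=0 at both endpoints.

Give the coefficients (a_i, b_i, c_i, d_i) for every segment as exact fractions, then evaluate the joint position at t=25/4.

  seg 0: a=3 b=-595/108 c=0 d=55/108
  seg 1: a=-2 b=-215/54 c=55/36 d=-101/972
  seg 2: a=-3 b=257/108 c=16/27 d=-197/972
  seg 3: a=4 b=25/54 c=-133/108 d=133/972
S(25/4) = 2339/768

Δ: Δ0=-5, Δ1=-1/3, Δ2=7/3, Δ3=-2
row 1: diag=8, rhs=28; c'=3/8, d'=7/2
row 2: denom=12−3·3/8=87/8; d'=(16−3·7/2)/(87/8)=44/87
row 3: denom=12−3·8/29=324/29; d'=(-26−3·44/87)/(324/29)=-133/54
back: M3=-133/54
back: M2=44/87−8/29·-133/54=32/27
back: M1=7/2−3/8·32/27=55/18
M: M0=0, M1=55/18, M2=32/27, M3=-133/54, M4=0
seg 0: a=3, c=M0/2=0, d=(M1−M0)/(6·1)=55/108, b=Δ0−h0·(2M0+M1)/6=-595/108
seg 1: a=-2, c=M1/2=55/36, d=(M2−M1)/(6·3)=-101/972, b=Δ1−h1·(2M1+M2)/6=-215/54
seg 2: a=-3, c=M2/2=16/27, d=(M3−M2)/(6·3)=-197/972, b=Δ2−h2·(2M2+M3)/6=257/108
seg 3: a=4, c=M3/2=-133/108, d=(M4−M3)/(6·3)=133/972, b=Δ3−h3·(2M3+M4)/6=25/54
t_q=25/4 → seg 2, τ=9/4; S=-3+257/108·τ+16/27·τ²+-197/972·τ³=2339/768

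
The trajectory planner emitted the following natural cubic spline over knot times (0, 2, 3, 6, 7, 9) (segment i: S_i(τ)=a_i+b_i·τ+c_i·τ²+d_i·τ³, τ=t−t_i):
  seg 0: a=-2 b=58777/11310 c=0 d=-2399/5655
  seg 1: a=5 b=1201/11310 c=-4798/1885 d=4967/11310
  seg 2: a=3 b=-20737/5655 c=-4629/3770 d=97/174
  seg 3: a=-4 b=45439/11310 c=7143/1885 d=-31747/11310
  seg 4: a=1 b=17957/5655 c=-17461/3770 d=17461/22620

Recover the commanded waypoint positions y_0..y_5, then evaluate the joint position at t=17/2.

y_0=-2 y_1=5 y_2=3 y_3=-4 y_4=1 y_5=-5
S(17/2) = -24763/12064

y_0 = S_0(0) = a_0 = -2
y_1 = S_1(0) = a_1 = 5
y_2 = S_2(0) = a_2 = 3
y_3 = S_3(0) = a_3 = -4
y_4 = S_4(0) = a_4 = 1
y_5 = S_4(2) = -5
t_q=17/2 is in segment 4 (τ=3/2); S_4(τ)=-24763/12064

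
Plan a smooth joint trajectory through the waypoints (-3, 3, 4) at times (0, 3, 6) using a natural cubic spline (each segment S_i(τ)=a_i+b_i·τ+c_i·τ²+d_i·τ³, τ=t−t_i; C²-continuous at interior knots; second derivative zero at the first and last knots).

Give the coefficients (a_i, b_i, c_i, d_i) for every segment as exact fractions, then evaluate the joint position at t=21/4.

  seg 0: a=-3 b=29/12 c=0 d=-5/108
  seg 1: a=3 b=7/6 c=-5/12 d=5/108
S(21/4) = 1035/256

Δ: Δ0=2, Δ1=1/3
row 1: diag=12, rhs=-10; c'=1/4, d'=-5/6
back: M1=-5/6
M: M0=0, M1=-5/6, M2=0
seg 0: a=-3, c=M0/2=0, d=(M1−M0)/(6·3)=-5/108, b=Δ0−h0·(2M0+M1)/6=29/12
seg 1: a=3, c=M1/2=-5/12, d=(M2−M1)/(6·3)=5/108, b=Δ1−h1·(2M1+M2)/6=7/6
t_q=21/4 → seg 1, τ=9/4; S=3+7/6·τ+-5/12·τ²+5/108·τ³=1035/256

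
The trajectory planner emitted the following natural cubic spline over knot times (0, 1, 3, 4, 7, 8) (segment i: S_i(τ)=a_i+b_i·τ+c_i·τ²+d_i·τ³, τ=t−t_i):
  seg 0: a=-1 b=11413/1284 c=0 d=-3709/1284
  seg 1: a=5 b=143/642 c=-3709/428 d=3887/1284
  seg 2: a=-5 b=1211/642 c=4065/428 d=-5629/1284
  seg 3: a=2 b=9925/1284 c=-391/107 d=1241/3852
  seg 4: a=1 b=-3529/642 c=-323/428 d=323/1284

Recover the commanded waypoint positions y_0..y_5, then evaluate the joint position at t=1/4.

y_0 = S_0(0) = a_0 = -1
y_1 = S_1(0) = a_1 = 5
y_2 = S_2(0) = a_2 = -5
y_3 = S_3(0) = a_3 = 2
y_4 = S_4(0) = a_4 = 1
y_5 = S_4(1) = -5
t_q=1/4 is in segment 0 (τ=1/4); S_0(τ)=32241/27392

y_0=-1 y_1=5 y_2=-5 y_3=2 y_4=1 y_5=-5
S(1/4) = 32241/27392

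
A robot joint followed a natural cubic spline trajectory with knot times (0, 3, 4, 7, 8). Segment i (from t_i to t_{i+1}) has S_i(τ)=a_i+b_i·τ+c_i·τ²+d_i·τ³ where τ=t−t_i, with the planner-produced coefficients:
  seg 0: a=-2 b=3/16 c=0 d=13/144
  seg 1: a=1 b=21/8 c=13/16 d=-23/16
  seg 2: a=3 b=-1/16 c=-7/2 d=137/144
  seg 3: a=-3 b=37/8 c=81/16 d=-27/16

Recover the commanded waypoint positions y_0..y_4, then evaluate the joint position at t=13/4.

y_0=-2 y_1=1 y_2=3 y_3=-3 y_4=5
S(13/4) = 1725/1024

y_0 = S_0(0) = a_0 = -2
y_1 = S_1(0) = a_1 = 1
y_2 = S_2(0) = a_2 = 3
y_3 = S_3(0) = a_3 = -3
y_4 = S_3(1) = 5
t_q=13/4 is in segment 1 (τ=1/4); S_1(τ)=1725/1024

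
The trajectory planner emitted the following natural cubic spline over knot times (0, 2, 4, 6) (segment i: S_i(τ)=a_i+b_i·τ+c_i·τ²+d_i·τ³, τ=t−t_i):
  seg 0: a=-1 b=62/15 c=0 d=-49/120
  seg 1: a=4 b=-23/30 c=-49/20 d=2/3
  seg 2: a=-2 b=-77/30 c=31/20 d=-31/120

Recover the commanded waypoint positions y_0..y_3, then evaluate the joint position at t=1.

y_0 = S_0(0) = a_0 = -1
y_1 = S_1(0) = a_1 = 4
y_2 = S_2(0) = a_2 = -2
y_3 = S_2(2) = -3
t_q=1 is in segment 0 (τ=1); S_0(τ)=109/40

y_0=-1 y_1=4 y_2=-2 y_3=-3
S(1) = 109/40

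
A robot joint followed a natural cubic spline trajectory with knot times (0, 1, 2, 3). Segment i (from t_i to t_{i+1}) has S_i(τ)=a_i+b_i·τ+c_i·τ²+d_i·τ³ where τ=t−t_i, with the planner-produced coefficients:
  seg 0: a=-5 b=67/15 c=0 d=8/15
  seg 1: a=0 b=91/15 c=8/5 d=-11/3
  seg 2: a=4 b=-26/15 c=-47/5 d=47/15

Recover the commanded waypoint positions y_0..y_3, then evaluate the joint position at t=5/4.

y_0=-5 y_1=0 y_2=4 y_3=-4
S(5/4) = 499/320

y_0 = S_0(0) = a_0 = -5
y_1 = S_1(0) = a_1 = 0
y_2 = S_2(0) = a_2 = 4
y_3 = S_2(1) = -4
t_q=5/4 is in segment 1 (τ=1/4); S_1(τ)=499/320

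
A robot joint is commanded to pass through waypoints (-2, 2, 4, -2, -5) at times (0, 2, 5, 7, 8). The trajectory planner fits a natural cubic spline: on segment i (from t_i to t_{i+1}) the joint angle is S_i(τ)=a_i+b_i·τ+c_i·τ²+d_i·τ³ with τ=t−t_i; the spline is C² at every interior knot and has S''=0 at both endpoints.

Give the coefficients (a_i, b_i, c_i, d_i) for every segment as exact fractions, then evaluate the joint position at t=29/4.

  seg 0: a=-2 b=1544/759 c=0 d=-13/1518
  seg 1: a=2 b=1466/759 c=-13/253 d=-281/2277
  seg 2: a=4 b=-1297/759 c=-294/253 d=196/759
  seg 3: a=-2 b=-2473/759 c=98/253 d=-98/759
S(29/4) = -22607/8096

Δ: Δ0=2, Δ1=2/3, Δ2=-3, Δ3=-3
row 1: diag=10, rhs=-8; c'=3/10, d'=-4/5
row 2: denom=10−3·3/10=91/10; d'=(-22−3·-4/5)/(91/10)=-28/13
row 3: denom=6−2·20/91=506/91; d'=(0−2·-28/13)/(506/91)=196/253
back: M3=196/253
back: M2=-28/13−20/91·196/253=-588/253
back: M1=-4/5−3/10·-588/253=-26/253
M: M0=0, M1=-26/253, M2=-588/253, M3=196/253, M4=0
seg 0: a=-2, c=M0/2=0, d=(M1−M0)/(6·2)=-13/1518, b=Δ0−h0·(2M0+M1)/6=1544/759
seg 1: a=2, c=M1/2=-13/253, d=(M2−M1)/(6·3)=-281/2277, b=Δ1−h1·(2M1+M2)/6=1466/759
seg 2: a=4, c=M2/2=-294/253, d=(M3−M2)/(6·2)=196/759, b=Δ2−h2·(2M2+M3)/6=-1297/759
seg 3: a=-2, c=M3/2=98/253, d=(M4−M3)/(6·1)=-98/759, b=Δ3−h3·(2M3+M4)/6=-2473/759
t_q=29/4 → seg 3, τ=1/4; S=-2+-2473/759·τ+98/253·τ²+-98/759·τ³=-22607/8096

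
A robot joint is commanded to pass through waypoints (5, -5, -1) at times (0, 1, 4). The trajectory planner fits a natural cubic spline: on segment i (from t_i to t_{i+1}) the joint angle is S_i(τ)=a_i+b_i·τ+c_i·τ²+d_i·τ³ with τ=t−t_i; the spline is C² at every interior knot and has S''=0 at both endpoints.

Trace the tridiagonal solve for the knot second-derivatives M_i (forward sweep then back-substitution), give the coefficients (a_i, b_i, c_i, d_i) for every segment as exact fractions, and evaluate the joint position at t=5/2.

Δ: Δ0=-10, Δ1=4/3
row 1: diag=8, rhs=68; c'=3/8, d'=17/2
back: M1=17/2
M: M0=0, M1=17/2, M2=0
seg 0: a=5, c=M0/2=0, d=(M1−M0)/(6·1)=17/12, b=Δ0−h0·(2M0+M1)/6=-137/12
seg 1: a=-5, c=M1/2=17/4, d=(M2−M1)/(6·3)=-17/36, b=Δ1−h1·(2M1+M2)/6=-43/6
t_q=5/2 → seg 1, τ=3/2; S=-5+-43/6·τ+17/4·τ²+-17/36·τ³=-249/32

  seg 0: a=5 b=-137/12 c=0 d=17/12
  seg 1: a=-5 b=-43/6 c=17/4 d=-17/36
S(5/2) = -249/32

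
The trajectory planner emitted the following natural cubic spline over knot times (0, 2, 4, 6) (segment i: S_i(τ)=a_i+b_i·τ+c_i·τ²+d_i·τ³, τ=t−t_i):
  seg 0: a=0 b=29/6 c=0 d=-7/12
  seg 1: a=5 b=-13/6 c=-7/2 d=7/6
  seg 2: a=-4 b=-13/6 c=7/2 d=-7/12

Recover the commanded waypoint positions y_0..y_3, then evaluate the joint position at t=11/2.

y_0 = S_0(0) = a_0 = 0
y_1 = S_1(0) = a_1 = 5
y_2 = S_2(0) = a_2 = -4
y_3 = S_2(2) = 1
t_q=11/2 is in segment 2 (τ=3/2); S_2(τ)=-43/32

y_0=0 y_1=5 y_2=-4 y_3=1
S(11/2) = -43/32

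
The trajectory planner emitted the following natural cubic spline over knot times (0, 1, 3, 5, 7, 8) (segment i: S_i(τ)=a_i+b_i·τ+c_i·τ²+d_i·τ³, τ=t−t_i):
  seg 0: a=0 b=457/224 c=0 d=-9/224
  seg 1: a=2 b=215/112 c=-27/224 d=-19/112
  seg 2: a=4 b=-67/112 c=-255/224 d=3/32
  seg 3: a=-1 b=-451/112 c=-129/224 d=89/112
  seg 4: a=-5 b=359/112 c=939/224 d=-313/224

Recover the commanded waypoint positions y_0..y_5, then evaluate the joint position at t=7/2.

y_0 = S_0(0) = a_0 = 0
y_1 = S_1(0) = a_1 = 2
y_2 = S_2(0) = a_2 = 4
y_3 = S_3(0) = a_3 = -1
y_4 = S_4(0) = a_4 = -5
y_5 = S_4(1) = 1
t_q=7/2 is in segment 2 (τ=1/2); S_2(τ)=6143/1792

y_0=0 y_1=2 y_2=4 y_3=-1 y_4=-5 y_5=1
S(7/2) = 6143/1792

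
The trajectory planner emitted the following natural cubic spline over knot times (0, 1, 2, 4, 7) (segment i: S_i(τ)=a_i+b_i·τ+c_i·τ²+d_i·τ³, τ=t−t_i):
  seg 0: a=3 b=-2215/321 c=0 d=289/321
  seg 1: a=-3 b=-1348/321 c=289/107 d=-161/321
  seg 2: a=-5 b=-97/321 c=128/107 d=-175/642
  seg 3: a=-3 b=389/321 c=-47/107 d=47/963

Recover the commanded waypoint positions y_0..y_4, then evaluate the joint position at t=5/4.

y_0=3 y_1=-3 y_2=-5 y_3=-3 y_4=-2
S(5/4) = -26631/6848

y_0 = S_0(0) = a_0 = 3
y_1 = S_1(0) = a_1 = -3
y_2 = S_2(0) = a_2 = -5
y_3 = S_3(0) = a_3 = -3
y_4 = S_3(3) = -2
t_q=5/4 is in segment 1 (τ=1/4); S_1(τ)=-26631/6848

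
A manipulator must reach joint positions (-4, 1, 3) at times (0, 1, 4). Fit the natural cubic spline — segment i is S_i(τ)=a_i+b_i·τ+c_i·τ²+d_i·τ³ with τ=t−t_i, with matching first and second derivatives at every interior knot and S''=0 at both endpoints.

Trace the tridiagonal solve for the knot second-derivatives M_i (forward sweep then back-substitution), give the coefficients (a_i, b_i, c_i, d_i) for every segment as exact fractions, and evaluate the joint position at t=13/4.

  seg 0: a=-4 b=133/24 c=0 d=-13/24
  seg 1: a=1 b=47/12 c=-13/8 d=13/72
S(13/4) = 1865/512

Δ: Δ0=5, Δ1=2/3
row 1: diag=8, rhs=-26; c'=3/8, d'=-13/4
back: M1=-13/4
M: M0=0, M1=-13/4, M2=0
seg 0: a=-4, c=M0/2=0, d=(M1−M0)/(6·1)=-13/24, b=Δ0−h0·(2M0+M1)/6=133/24
seg 1: a=1, c=M1/2=-13/8, d=(M2−M1)/(6·3)=13/72, b=Δ1−h1·(2M1+M2)/6=47/12
t_q=13/4 → seg 1, τ=9/4; S=1+47/12·τ+-13/8·τ²+13/72·τ³=1865/512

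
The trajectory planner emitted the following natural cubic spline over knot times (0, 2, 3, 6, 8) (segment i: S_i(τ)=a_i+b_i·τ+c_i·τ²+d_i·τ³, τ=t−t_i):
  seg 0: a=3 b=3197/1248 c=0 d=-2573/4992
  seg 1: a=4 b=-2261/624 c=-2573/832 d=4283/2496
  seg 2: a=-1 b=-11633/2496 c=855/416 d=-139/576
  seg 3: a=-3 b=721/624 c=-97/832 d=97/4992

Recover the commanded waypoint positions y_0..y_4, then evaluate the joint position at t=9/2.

y_0 = S_0(0) = a_0 = 3
y_1 = S_1(0) = a_1 = 4
y_2 = S_2(0) = a_2 = -1
y_3 = S_3(0) = a_3 = -3
y_4 = S_3(2) = -1
t_q=9/2 is in segment 2 (τ=3/2); S_2(τ)=-27829/6656

y_0=3 y_1=4 y_2=-1 y_3=-3 y_4=-1
S(9/2) = -27829/6656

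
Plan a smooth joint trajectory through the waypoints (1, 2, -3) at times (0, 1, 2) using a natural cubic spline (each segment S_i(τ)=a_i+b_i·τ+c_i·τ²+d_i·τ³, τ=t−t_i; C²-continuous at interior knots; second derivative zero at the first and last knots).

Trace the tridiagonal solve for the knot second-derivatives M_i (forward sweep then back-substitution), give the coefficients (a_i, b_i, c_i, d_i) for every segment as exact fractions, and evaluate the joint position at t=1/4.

Δ: Δ0=1, Δ1=-5
row 1: diag=4, rhs=-36; c'=1/4, d'=-9
back: M1=-9
M: M0=0, M1=-9, M2=0
seg 0: a=1, c=M0/2=0, d=(M1−M0)/(6·1)=-3/2, b=Δ0−h0·(2M0+M1)/6=5/2
seg 1: a=2, c=M1/2=-9/2, d=(M2−M1)/(6·1)=3/2, b=Δ1−h1·(2M1+M2)/6=-2
t_q=1/4 → seg 0, τ=1/4; S=1+5/2·τ+0·τ²+-3/2·τ³=205/128

  seg 0: a=1 b=5/2 c=0 d=-3/2
  seg 1: a=2 b=-2 c=-9/2 d=3/2
S(1/4) = 205/128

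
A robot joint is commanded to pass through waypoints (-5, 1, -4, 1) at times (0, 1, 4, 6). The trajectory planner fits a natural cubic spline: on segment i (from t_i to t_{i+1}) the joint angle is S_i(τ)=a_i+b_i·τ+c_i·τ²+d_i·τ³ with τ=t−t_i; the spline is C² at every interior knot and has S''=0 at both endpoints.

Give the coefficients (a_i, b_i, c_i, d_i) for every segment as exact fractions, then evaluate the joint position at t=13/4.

  seg 0: a=-5 b=3091/426 c=0 d=-535/426
  seg 1: a=1 b=743/213 c=-535/142 d=97/142
  seg 2: a=-4 b=-287/426 c=169/71 d=-169/426
S(13/4) = -22211/9088

Δ: Δ0=6, Δ1=-5/3, Δ2=5/2
row 1: diag=8, rhs=-46; c'=3/8, d'=-23/4
row 2: denom=10−3·3/8=71/8; d'=(25−3·-23/4)/(71/8)=338/71
back: M2=338/71
back: M1=-23/4−3/8·338/71=-535/71
M: M0=0, M1=-535/71, M2=338/71, M3=0
seg 0: a=-5, c=M0/2=0, d=(M1−M0)/(6·1)=-535/426, b=Δ0−h0·(2M0+M1)/6=3091/426
seg 1: a=1, c=M1/2=-535/142, d=(M2−M1)/(6·3)=97/142, b=Δ1−h1·(2M1+M2)/6=743/213
seg 2: a=-4, c=M2/2=169/71, d=(M3−M2)/(6·2)=-169/426, b=Δ2−h2·(2M2+M3)/6=-287/426
t_q=13/4 → seg 1, τ=9/4; S=1+743/213·τ+-535/142·τ²+97/142·τ³=-22211/9088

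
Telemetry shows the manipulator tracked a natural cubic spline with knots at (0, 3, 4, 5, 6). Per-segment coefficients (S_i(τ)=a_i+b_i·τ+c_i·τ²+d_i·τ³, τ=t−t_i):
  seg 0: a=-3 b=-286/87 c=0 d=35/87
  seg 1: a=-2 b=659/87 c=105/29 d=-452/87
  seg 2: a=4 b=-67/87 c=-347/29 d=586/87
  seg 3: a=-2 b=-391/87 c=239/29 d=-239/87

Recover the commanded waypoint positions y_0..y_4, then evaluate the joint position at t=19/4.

y_0 = S_0(0) = a_0 = -3
y_1 = S_1(0) = a_1 = -2
y_2 = S_2(0) = a_2 = 4
y_3 = S_3(0) = a_3 = -2
y_4 = S_3(1) = -1
t_q=19/4 is in segment 2 (τ=3/4); S_2(τ)=-433/928

y_0=-3 y_1=-2 y_2=4 y_3=-2 y_4=-1
S(19/4) = -433/928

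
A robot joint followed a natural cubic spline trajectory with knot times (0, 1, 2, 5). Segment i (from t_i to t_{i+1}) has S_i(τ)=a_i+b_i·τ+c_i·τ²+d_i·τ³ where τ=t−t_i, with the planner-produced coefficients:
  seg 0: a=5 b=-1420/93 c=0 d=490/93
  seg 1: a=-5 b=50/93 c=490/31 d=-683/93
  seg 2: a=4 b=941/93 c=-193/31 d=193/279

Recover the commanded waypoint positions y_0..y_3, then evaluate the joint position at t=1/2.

y_0=5 y_1=-5 y_2=4 y_3=-3
S(1/2) = -245/124

y_0 = S_0(0) = a_0 = 5
y_1 = S_1(0) = a_1 = -5
y_2 = S_2(0) = a_2 = 4
y_3 = S_2(3) = -3
t_q=1/2 is in segment 0 (τ=1/2); S_0(τ)=-245/124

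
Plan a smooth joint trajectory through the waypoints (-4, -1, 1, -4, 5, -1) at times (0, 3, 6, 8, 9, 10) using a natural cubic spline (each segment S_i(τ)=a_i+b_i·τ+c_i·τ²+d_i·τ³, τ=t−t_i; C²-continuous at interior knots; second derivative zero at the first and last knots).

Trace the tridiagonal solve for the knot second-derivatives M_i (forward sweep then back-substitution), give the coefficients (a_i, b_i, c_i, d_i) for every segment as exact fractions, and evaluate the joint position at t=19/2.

  seg 0: a=-4 b=1643/4722 c=0 d=3079/42498
  seg 1: a=-1 b=5440/2361 c=3079/4722 d=-16969/42498
  seg 2: a=1 b=-21553/4722 c=-2315/787 d=4691/2361
  seg 3: a=-4 b=35471/4722 c=7067/787 d=-35375/4722
  seg 4: a=5 b=7075/2361 c=-21241/1574 d=21241/4722
S(19/2) = 46425/12592

Δ: Δ0=1, Δ1=2/3, Δ2=-5/2, Δ3=9, Δ4=-6
row 1: diag=12, rhs=-2; c'=1/4, d'=-1/6
row 2: denom=10−3·1/4=37/4; d'=(-19−3·-1/6)/(37/4)=-2
row 3: denom=6−2·8/37=206/37; d'=(69−2·-2)/(206/37)=2701/206
row 4: denom=4−1·37/206=787/206; d'=(-90−1·2701/206)/(787/206)=-21241/787
back: M4=-21241/787
back: M3=2701/206−37/206·-21241/787=14134/787
back: M2=-2−8/37·14134/787=-4630/787
back: M1=-1/6−1/4·-4630/787=3079/2361
M: M0=0, M1=3079/2361, M2=-4630/787, M3=14134/787, M4=-21241/787, M5=0
seg 0: a=-4, c=M0/2=0, d=(M1−M0)/(6·3)=3079/42498, b=Δ0−h0·(2M0+M1)/6=1643/4722
seg 1: a=-1, c=M1/2=3079/4722, d=(M2−M1)/(6·3)=-16969/42498, b=Δ1−h1·(2M1+M2)/6=5440/2361
seg 2: a=1, c=M2/2=-2315/787, d=(M3−M2)/(6·2)=4691/2361, b=Δ2−h2·(2M2+M3)/6=-21553/4722
seg 3: a=-4, c=M3/2=7067/787, d=(M4−M3)/(6·1)=-35375/4722, b=Δ3−h3·(2M3+M4)/6=35471/4722
seg 4: a=5, c=M4/2=-21241/1574, d=(M5−M4)/(6·1)=21241/4722, b=Δ4−h4·(2M4+M5)/6=7075/2361
t_q=19/2 → seg 4, τ=1/2; S=5+7075/2361·τ+-21241/1574·τ²+21241/4722·τ³=46425/12592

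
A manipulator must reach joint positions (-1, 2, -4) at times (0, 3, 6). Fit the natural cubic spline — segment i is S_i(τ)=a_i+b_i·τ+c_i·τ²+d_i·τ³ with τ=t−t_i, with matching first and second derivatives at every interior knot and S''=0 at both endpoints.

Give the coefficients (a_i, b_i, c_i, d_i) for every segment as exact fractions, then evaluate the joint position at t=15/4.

  seg 0: a=-1 b=7/4 c=0 d=-1/12
  seg 1: a=2 b=-1/2 c=-3/4 d=1/12
S(15/4) = 317/256

Δ: Δ0=1, Δ1=-2
row 1: diag=12, rhs=-18; c'=1/4, d'=-3/2
back: M1=-3/2
M: M0=0, M1=-3/2, M2=0
seg 0: a=-1, c=M0/2=0, d=(M1−M0)/(6·3)=-1/12, b=Δ0−h0·(2M0+M1)/6=7/4
seg 1: a=2, c=M1/2=-3/4, d=(M2−M1)/(6·3)=1/12, b=Δ1−h1·(2M1+M2)/6=-1/2
t_q=15/4 → seg 1, τ=3/4; S=2+-1/2·τ+-3/4·τ²+1/12·τ³=317/256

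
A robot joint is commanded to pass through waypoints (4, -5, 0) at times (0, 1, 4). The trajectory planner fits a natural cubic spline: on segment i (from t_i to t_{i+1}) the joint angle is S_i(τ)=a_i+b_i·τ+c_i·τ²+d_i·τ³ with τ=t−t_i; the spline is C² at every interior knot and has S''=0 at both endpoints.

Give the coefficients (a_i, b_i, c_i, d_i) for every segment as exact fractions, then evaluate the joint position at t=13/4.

  seg 0: a=4 b=-31/3 c=0 d=4/3
  seg 1: a=-5 b=-19/3 c=4 d=-4/9
S(13/4) = -65/16

Δ: Δ0=-9, Δ1=5/3
row 1: diag=8, rhs=64; c'=3/8, d'=8
back: M1=8
M: M0=0, M1=8, M2=0
seg 0: a=4, c=M0/2=0, d=(M1−M0)/(6·1)=4/3, b=Δ0−h0·(2M0+M1)/6=-31/3
seg 1: a=-5, c=M1/2=4, d=(M2−M1)/(6·3)=-4/9, b=Δ1−h1·(2M1+M2)/6=-19/3
t_q=13/4 → seg 1, τ=9/4; S=-5+-19/3·τ+4·τ²+-4/9·τ³=-65/16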